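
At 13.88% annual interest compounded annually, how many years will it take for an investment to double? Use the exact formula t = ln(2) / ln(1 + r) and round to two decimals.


Doubling condition: (1 + r)^t = 2
Take ln of both sides: t × ln(1 + r) = ln(2)
t = ln(2) / ln(1 + r)
t = 0.693147 / 0.129975
t = 5.33

t = ln(2) / ln(1 + r) = 5.33 years


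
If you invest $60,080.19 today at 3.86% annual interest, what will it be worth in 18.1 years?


Future value formula: FV = PV × (1 + r)^t
FV = $60,080.19 × (1 + 0.0386)^18.1
FV = $60,080.19 × 1.984790
FV = $119,246.56

FV = PV × (1 + r)^t = $119,246.56


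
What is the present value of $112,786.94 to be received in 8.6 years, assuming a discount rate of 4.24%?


Present value formula: PV = FV / (1 + r)^t
PV = $112,786.94 / (1 + 0.0424)^8.6
PV = $112,786.94 / 1.4292094
PV = $78,915.62

PV = FV / (1 + r)^t = $78,915.62


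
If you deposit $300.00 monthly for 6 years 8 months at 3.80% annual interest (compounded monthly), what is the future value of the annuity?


Future value of an ordinary annuity: FV = PMT × ((1 + r)^n − 1) / r
Monthly rate r = 0.038/12 ≈ 0.00316667, n = 80
FV = $300.00 × ((1 + 0.038/12)^80 − 1) / (0.038/12)
FV = $300.00 × 90.883288
FV = $27,264.99

FV = PMT × ((1+r)^n - 1)/r = $27,264.99


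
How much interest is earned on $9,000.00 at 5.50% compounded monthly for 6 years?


Compound interest earned = final amount − principal.
A = P(1 + r/n)^(nt) = $9,000.00 × (1 + 0.055/12)^(12 × 6) = $12,509.28
Interest = A − P = $12,509.28 − $9,000.00 = $3,509.28

Interest = A - P = $3,509.28


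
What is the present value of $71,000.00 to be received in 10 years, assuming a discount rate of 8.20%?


Present value formula: PV = FV / (1 + r)^t
PV = $71,000.00 / (1 + 0.082)^10
PV = $71,000.00 / 2.199240
PV = $32,283.88

PV = FV / (1 + r)^t = $32,283.88


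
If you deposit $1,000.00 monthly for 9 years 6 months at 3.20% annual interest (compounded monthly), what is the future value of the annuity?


Future value of an ordinary annuity: FV = PMT × ((1 + r)^n − 1) / r
Monthly rate r = 0.032/12 ≈ 0.00266667, n = 114
FV = $1,000.00 × ((1 + 0.032/12)^114 − 1) / (0.032/12)
FV = $1,000.00 × 133.020302
FV = $133,020.30

FV = PMT × ((1+r)^n - 1)/r = $133,020.30


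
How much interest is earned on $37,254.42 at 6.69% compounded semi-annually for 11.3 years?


Compound interest earned = final amount − principal.
A = P(1 + r/n)^(nt) = $37,254.42 × (1 + 0.0669/2)^(2 × 11.3) = $78,364.58
Interest = A − P = $78,364.58 − $37,254.42 = $41,110.16

Interest = A - P = $41,110.16


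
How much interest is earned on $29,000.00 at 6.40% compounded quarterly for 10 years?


Compound interest earned = final amount − principal.
A = P(1 + r/n)^(nt) = $29,000.00 × (1 + 0.064/4)^(4 × 10) = $54,720.03
Interest = A − P = $54,720.03 − $29,000.00 = $25,720.03

Interest = A - P = $25,720.03


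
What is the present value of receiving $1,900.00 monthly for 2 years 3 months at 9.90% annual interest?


Present value of an ordinary annuity: PV = PMT × (1 − (1 + r)^(−n)) / r
Monthly rate r = 0.099/12 = 0.00825, n = 27
PV = $1,900.00 × (1 − (1 + 0.099/12)^(−27)) / (0.099/12)
PV = $1,900.00 × 24.115566
PV = $45,819.58

PV = PMT × (1-(1+r)^(-n))/r = $45,819.58


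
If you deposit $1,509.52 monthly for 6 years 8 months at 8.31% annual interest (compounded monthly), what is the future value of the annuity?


Future value of an ordinary annuity: FV = PMT × ((1 + r)^n − 1) / r
Monthly rate r = 0.0831/12 = 0.006925, n = 80
FV = $1,509.52 × ((1 + 0.0831/12)^80 − 1) / (0.0831/12)
FV = $1,509.52 × 106.408711
FV = $160,626.08

FV = PMT × ((1+r)^n - 1)/r = $160,626.08


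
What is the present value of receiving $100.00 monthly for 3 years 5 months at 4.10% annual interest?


Present value of an ordinary annuity: PV = PMT × (1 − (1 + r)^(−n)) / r
Monthly rate r = 0.041/12 ≈ 0.00341667, n = 41
PV = $100.00 × (1 − (1 + 0.041/12)^(−41)) / (0.041/12)
PV = $100.00 × 38.197062
PV = $3,819.71

PV = PMT × (1-(1+r)^(-n))/r = $3,819.71


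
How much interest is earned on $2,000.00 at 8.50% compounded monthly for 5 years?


Compound interest earned = final amount − principal.
A = P(1 + r/n)^(nt) = $2,000.00 × (1 + 0.085/12)^(12 × 5) = $3,054.60
Interest = A − P = $3,054.60 − $2,000.00 = $1,054.60

Interest = A - P = $1,054.60


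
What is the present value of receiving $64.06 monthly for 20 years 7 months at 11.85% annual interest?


Present value of an ordinary annuity: PV = PMT × (1 − (1 + r)^(−n)) / r
Monthly rate r = 0.1185/12 = 0.009875, n = 247
PV = $64.06 × (1 − (1 + 0.1185/12)^(−247)) / (0.1185/12)
PV = $64.06 × 92.325350
PV = $5,914.36

PV = PMT × (1-(1+r)^(-n))/r = $5,914.36


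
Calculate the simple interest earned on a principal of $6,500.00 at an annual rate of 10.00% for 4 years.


Simple interest formula: I = P × r × t
I = $6,500.00 × 0.1 × 4
I = $2,600.00

I = P × r × t = $2,600.00


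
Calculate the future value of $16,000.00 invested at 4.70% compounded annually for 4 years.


Compound interest formula: A = P(1 + r/n)^(nt)
A = $16,000.00 × (1 + 0.047/1)^(1 × 4)
Growth factor: (1 + 0.047/1)^4 = 1.2016742
A = $16,000.00 × 1.2016742
A = $19,226.79

A = P(1 + r/n)^(nt) = $19,226.79


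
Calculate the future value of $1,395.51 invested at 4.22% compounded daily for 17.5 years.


Compound interest formula: A = P(1 + r/n)^(nt)
A = $1,395.51 × (1 + 0.0422/365)^(365 × 17.5)
Growth factor: (1 + 0.0422/365)^6387.5 = 2.092705
A = $1,395.51 × 2.092705
A = $2,920.39

A = P(1 + r/n)^(nt) = $2,920.39


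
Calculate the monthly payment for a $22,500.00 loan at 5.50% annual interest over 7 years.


Loan payment formula: PMT = PV × r / (1 − (1 + r)^(−n))
Monthly rate r = 0.055/12 ≈ 0.00458333, n = 84 months
Denominator: 1 − (1 + 0.055/12)^(−84) = 0.318951
PMT = $22,500.00 × (0.055/12) / 0.318951
PMT = $323.33 per month

PMT = PV × r / (1-(1+r)^(-n)) = $323.33/month


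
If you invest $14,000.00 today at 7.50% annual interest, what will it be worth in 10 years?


Future value formula: FV = PV × (1 + r)^t
FV = $14,000.00 × (1 + 0.075)^10
FV = $14,000.00 × 2.0610316
FV = $28,854.44

FV = PV × (1 + r)^t = $28,854.44


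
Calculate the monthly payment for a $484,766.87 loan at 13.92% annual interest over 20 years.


Loan payment formula: PMT = PV × r / (1 − (1 + r)^(−n))
Monthly rate r = 0.1392/12 = 0.0116, n = 240 months
Denominator: 1 − (1 + 0.1392/12)^(−240) = 0.937211
PMT = $484,766.87 × (0.1392/12) / 0.937211
PMT = $6,000.03 per month

PMT = PV × r / (1-(1+r)^(-n)) = $6,000.03/month


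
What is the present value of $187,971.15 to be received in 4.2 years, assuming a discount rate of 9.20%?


Present value formula: PV = FV / (1 + r)^t
PV = $187,971.15 / (1 + 0.092)^4.2
PV = $187,971.15 / 1.44722175
PV = $129,884.14

PV = FV / (1 + r)^t = $129,884.14


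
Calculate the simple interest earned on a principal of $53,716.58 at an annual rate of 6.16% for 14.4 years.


Simple interest formula: I = P × r × t
I = $53,716.58 × 0.0616 × 14.4
I = $47,648.76

I = P × r × t = $47,648.76


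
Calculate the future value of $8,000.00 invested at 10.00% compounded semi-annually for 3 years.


Compound interest formula: A = P(1 + r/n)^(nt)
A = $8,000.00 × (1 + 0.1/2)^(2 × 3)
Growth factor: (1 + 0.1/2)^6 = 1.340096
A = $8,000.00 × 1.340096
A = $10,720.77

A = P(1 + r/n)^(nt) = $10,720.77


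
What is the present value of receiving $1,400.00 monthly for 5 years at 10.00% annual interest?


Present value of an ordinary annuity: PV = PMT × (1 − (1 + r)^(−n)) / r
Monthly rate r = 0.1/12 ≈ 0.00833333, n = 60
PV = $1,400.00 × (1 − (1 + 0.1/12)^(−60)) / (0.1/12)
PV = $1,400.00 × 47.065369
PV = $65,891.52

PV = PMT × (1-(1+r)^(-n))/r = $65,891.52


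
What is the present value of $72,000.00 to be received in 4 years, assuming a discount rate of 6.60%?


Present value formula: PV = FV / (1 + r)^t
PV = $72,000.00 / (1 + 0.066)^4
PV = $72,000.00 / 1.291305
PV = $55,757.55

PV = FV / (1 + r)^t = $55,757.55


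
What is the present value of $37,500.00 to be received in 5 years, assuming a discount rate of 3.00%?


Present value formula: PV = FV / (1 + r)^t
PV = $37,500.00 / (1 + 0.03)^5
PV = $37,500.00 / 1.159274
PV = $32,347.83

PV = FV / (1 + r)^t = $32,347.83


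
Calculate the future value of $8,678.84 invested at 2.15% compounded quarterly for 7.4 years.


Compound interest formula: A = P(1 + r/n)^(nt)
A = $8,678.84 × (1 + 0.0215/4)^(4 × 7.4)
Growth factor: (1 + 0.0215/4)^29.6 = 1.171956
A = $8,678.84 × 1.171956
A = $10,171.22

A = P(1 + r/n)^(nt) = $10,171.22


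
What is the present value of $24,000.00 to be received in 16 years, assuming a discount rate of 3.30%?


Present value formula: PV = FV / (1 + r)^t
PV = $24,000.00 / (1 + 0.033)^16
PV = $24,000.00 / 1.6811449
PV = $14,275.99

PV = FV / (1 + r)^t = $14,275.99


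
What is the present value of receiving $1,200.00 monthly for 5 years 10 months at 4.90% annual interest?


Present value of an ordinary annuity: PV = PMT × (1 − (1 + r)^(−n)) / r
Monthly rate r = 0.049/12 ≈ 0.00408333, n = 70
PV = $1,200.00 × (1 − (1 + 0.049/12)^(−70)) / (0.049/12)
PV = $1,200.00 × 60.777486
PV = $72,932.98

PV = PMT × (1-(1+r)^(-n))/r = $72,932.98


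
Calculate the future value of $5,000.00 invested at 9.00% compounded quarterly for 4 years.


Compound interest formula: A = P(1 + r/n)^(nt)
A = $5,000.00 × (1 + 0.09/4)^(4 × 4)
Growth factor: (1 + 0.09/4)^16 = 1.4276215
A = $5,000.00 × 1.4276215
A = $7,138.11

A = P(1 + r/n)^(nt) = $7,138.11


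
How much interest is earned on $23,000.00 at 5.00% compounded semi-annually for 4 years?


Compound interest earned = final amount − principal.
A = P(1 + r/n)^(nt) = $23,000.00 × (1 + 0.05/2)^(2 × 4) = $28,023.27
Interest = A − P = $28,023.27 − $23,000.00 = $5,023.27

Interest = A - P = $5,023.27


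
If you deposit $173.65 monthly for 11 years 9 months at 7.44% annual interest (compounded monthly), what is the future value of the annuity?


Future value of an ordinary annuity: FV = PMT × ((1 + r)^n − 1) / r
Monthly rate r = 0.0744/12 = 0.0062, n = 141
FV = $173.65 × ((1 + 0.0744/12)^141 − 1) / (0.0744/12)
FV = $173.65 × 224.273646
FV = $38,945.12

FV = PMT × ((1+r)^n - 1)/r = $38,945.12


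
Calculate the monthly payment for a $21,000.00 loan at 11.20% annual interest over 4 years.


Loan payment formula: PMT = PV × r / (1 − (1 + r)^(−n))
Monthly rate r = 0.112/12 ≈ 0.00933333, n = 48 months
Denominator: 1 − (1 + 0.112/12)^(−48) = 0.359766
PMT = $21,000.00 × (0.112/12) / 0.359766
PMT = $544.80 per month

PMT = PV × r / (1-(1+r)^(-n)) = $544.80/month


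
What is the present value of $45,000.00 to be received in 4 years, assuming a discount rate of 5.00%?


Present value formula: PV = FV / (1 + r)^t
PV = $45,000.00 / (1 + 0.05)^4
PV = $45,000.00 / 1.2155063
PV = $37,021.61

PV = FV / (1 + r)^t = $37,021.61


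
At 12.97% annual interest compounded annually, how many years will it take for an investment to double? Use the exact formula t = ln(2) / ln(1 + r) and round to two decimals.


Doubling condition: (1 + r)^t = 2
Take ln of both sides: t × ln(1 + r) = ln(2)
t = ln(2) / ln(1 + r)
t = 0.693147 / 0.121952
t = 5.68

t = ln(2) / ln(1 + r) = 5.68 years


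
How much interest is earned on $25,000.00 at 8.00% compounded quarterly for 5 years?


Compound interest earned = final amount − principal.
A = P(1 + r/n)^(nt) = $25,000.00 × (1 + 0.08/4)^(4 × 5) = $37,148.68
Interest = A − P = $37,148.68 − $25,000.00 = $12,148.68

Interest = A - P = $12,148.68


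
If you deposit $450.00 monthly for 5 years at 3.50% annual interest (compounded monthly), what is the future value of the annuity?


Future value of an ordinary annuity: FV = PMT × ((1 + r)^n − 1) / r
Monthly rate r = 0.035/12 ≈ 0.00291667, n = 60
FV = $450.00 × ((1 + 0.035/12)^60 − 1) / (0.035/12)
FV = $450.00 × 65.466113
FV = $29,459.75

FV = PMT × ((1+r)^n - 1)/r = $29,459.75


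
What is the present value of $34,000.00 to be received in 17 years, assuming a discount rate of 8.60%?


Present value formula: PV = FV / (1 + r)^t
PV = $34,000.00 / (1 + 0.086)^17
PV = $34,000.00 / 4.065435
PV = $8,363.19

PV = FV / (1 + r)^t = $8,363.19


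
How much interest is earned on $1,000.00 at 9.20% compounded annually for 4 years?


Compound interest earned = final amount − principal.
A = P(1 + r/n)^(nt) = $1,000.00 × (1 + 0.092/1)^(1 × 4) = $1,421.97
Interest = A − P = $1,421.97 − $1,000.00 = $421.97

Interest = A - P = $421.97


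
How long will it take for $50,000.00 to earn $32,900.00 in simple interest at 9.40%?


Rearrange the simple interest formula for t:
I = P × r × t  ⇒  t = I / (P × r)
t = $32,900.00 / ($50,000.00 × 0.094)
t = 7

t = I/(P×r) = 7 years


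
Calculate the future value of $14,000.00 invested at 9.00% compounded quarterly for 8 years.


Compound interest formula: A = P(1 + r/n)^(nt)
A = $14,000.00 × (1 + 0.09/4)^(4 × 8)
Growth factor: (1 + 0.09/4)^32 = 2.038103
A = $14,000.00 × 2.038103
A = $28,533.44

A = P(1 + r/n)^(nt) = $28,533.44


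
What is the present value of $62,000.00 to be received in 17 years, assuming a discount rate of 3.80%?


Present value formula: PV = FV / (1 + r)^t
PV = $62,000.00 / (1 + 0.038)^17
PV = $62,000.00 / 1.8851895
PV = $32,887.94

PV = FV / (1 + r)^t = $32,887.94


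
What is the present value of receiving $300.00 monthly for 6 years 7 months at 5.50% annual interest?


Present value of an ordinary annuity: PV = PMT × (1 − (1 + r)^(−n)) / r
Monthly rate r = 0.055/12 ≈ 0.00458333, n = 79
PV = $300.00 × (1 − (1 + 0.055/12)^(−79)) / (0.055/12)
PV = $300.00 × 66.152611
PV = $19,845.78

PV = PMT × (1-(1+r)^(-n))/r = $19,845.78


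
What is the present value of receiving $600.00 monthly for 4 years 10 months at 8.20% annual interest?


Present value of an ordinary annuity: PV = PMT × (1 − (1 + r)^(−n)) / r
Monthly rate r = 0.082/12 ≈ 0.00683333, n = 58
PV = $600.00 × (1 − (1 + 0.082/12)^(−58)) / (0.082/12)
PV = $600.00 × 47.752694
PV = $28,651.62

PV = PMT × (1-(1+r)^(-n))/r = $28,651.62


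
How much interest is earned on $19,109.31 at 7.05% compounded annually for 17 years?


Compound interest earned = final amount − principal.
A = P(1 + r/n)^(nt) = $19,109.31 × (1 + 0.0705/1)^(1 × 17) = $60,844.09
Interest = A − P = $60,844.09 − $19,109.31 = $41,734.78

Interest = A - P = $41,734.78


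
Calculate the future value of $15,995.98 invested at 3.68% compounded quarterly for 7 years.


Compound interest formula: A = P(1 + r/n)^(nt)
A = $15,995.98 × (1 + 0.0368/4)^(4 × 7)
Growth factor: (1 + 0.0368/4)^28 = 1.2922983
A = $15,995.98 × 1.2922983
A = $20,671.58

A = P(1 + r/n)^(nt) = $20,671.58


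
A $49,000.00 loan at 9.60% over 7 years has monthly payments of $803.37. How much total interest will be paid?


Total paid over the life of the loan = PMT × n.
Total paid = $803.37 × 84 = $67,483.08
Total interest = total paid − principal = $67,483.08 − $49,000.00 = $18,483.08

Total interest = (PMT × n) - PV = $18,483.08


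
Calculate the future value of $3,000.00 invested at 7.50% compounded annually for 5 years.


Compound interest formula: A = P(1 + r/n)^(nt)
A = $3,000.00 × (1 + 0.075/1)^(1 × 5)
Growth factor: (1 + 0.075/1)^5 = 1.435629
A = $3,000.00 × 1.435629
A = $4,306.89

A = P(1 + r/n)^(nt) = $4,306.89


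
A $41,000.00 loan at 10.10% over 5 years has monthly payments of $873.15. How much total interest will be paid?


Total paid over the life of the loan = PMT × n.
Total paid = $873.15 × 60 = $52,389.00
Total interest = total paid − principal = $52,389.00 − $41,000.00 = $11,389.00

Total interest = (PMT × n) - PV = $11,389.00


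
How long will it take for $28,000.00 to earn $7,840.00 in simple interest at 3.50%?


Rearrange the simple interest formula for t:
I = P × r × t  ⇒  t = I / (P × r)
t = $7,840.00 / ($28,000.00 × 0.035)
t = 8

t = I/(P×r) = 8 years


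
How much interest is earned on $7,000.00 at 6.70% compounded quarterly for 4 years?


Compound interest earned = final amount − principal.
A = P(1 + r/n)^(nt) = $7,000.00 × (1 + 0.067/4)^(4 × 4) = $9,131.14
Interest = A − P = $9,131.14 − $7,000.00 = $2,131.14

Interest = A - P = $2,131.14


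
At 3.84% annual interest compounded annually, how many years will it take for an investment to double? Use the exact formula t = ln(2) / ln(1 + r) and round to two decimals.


Doubling condition: (1 + r)^t = 2
Take ln of both sides: t × ln(1 + r) = ln(2)
t = ln(2) / ln(1 + r)
t = 0.693147 / 0.037681
t = 18.40

t = ln(2) / ln(1 + r) = 18.40 years


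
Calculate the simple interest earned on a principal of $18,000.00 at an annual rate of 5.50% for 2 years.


Simple interest formula: I = P × r × t
I = $18,000.00 × 0.055 × 2
I = $1,980.00

I = P × r × t = $1,980.00


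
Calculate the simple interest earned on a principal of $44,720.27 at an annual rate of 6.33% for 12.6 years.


Simple interest formula: I = P × r × t
I = $44,720.27 × 0.0633 × 12.6
I = $35,667.99

I = P × r × t = $35,667.99


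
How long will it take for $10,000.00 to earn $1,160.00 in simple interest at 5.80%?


Rearrange the simple interest formula for t:
I = P × r × t  ⇒  t = I / (P × r)
t = $1,160.00 / ($10,000.00 × 0.058)
t = 2

t = I/(P×r) = 2 years


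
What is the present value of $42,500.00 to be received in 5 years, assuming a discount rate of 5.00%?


Present value formula: PV = FV / (1 + r)^t
PV = $42,500.00 / (1 + 0.05)^5
PV = $42,500.00 / 1.2762816
PV = $33,299.86

PV = FV / (1 + r)^t = $33,299.86


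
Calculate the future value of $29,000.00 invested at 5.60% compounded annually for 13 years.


Compound interest formula: A = P(1 + r/n)^(nt)
A = $29,000.00 × (1 + 0.056/1)^(1 × 13)
Growth factor: (1 + 0.056/1)^13 = 2.0306306
A = $29,000.00 × 2.0306306
A = $58,888.29

A = P(1 + r/n)^(nt) = $58,888.29


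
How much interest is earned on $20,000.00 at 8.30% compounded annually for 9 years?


Compound interest earned = final amount − principal.
A = P(1 + r/n)^(nt) = $20,000.00 × (1 + 0.083/1)^(1 × 9) = $40,990.77
Interest = A − P = $40,990.77 − $20,000.00 = $20,990.77

Interest = A - P = $20,990.77


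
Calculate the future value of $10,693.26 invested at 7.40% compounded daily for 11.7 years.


Compound interest formula: A = P(1 + r/n)^(nt)
A = $10,693.26 × (1 + 0.074/365)^(365 × 11.7)
Growth factor: (1 + 0.074/365)^4270.5 = 2.376698
A = $10,693.26 × 2.376698
A = $25,414.65

A = P(1 + r/n)^(nt) = $25,414.65


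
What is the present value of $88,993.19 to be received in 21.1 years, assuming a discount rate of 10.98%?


Present value formula: PV = FV / (1 + r)^t
PV = $88,993.19 / (1 + 0.1098)^21.1
PV = $88,993.19 / 9.008731
PV = $9,878.55

PV = FV / (1 + r)^t = $9,878.55


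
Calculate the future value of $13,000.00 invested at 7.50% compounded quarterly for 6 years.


Compound interest formula: A = P(1 + r/n)^(nt)
A = $13,000.00 × (1 + 0.075/4)^(4 × 6)
Growth factor: (1 + 0.075/4)^24 = 1.561791
A = $13,000.00 × 1.561791
A = $20,303.28

A = P(1 + r/n)^(nt) = $20,303.28


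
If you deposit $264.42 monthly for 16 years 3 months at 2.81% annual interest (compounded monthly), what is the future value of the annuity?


Future value of an ordinary annuity: FV = PMT × ((1 + r)^n − 1) / r
Monthly rate r = 0.0281/12 ≈ 0.00234167, n = 195
FV = $264.42 × ((1 + 0.0281/12)^195 − 1) / (0.0281/12)
FV = $264.42 × 246.787578
FV = $65,255.57

FV = PMT × ((1+r)^n - 1)/r = $65,255.57


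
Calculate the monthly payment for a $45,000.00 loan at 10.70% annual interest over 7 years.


Loan payment formula: PMT = PV × r / (1 − (1 + r)^(−n))
Monthly rate r = 0.107/12 ≈ 0.00891667, n = 84 months
Denominator: 1 − (1 + 0.107/12)^(−84) = 0.525589
PMT = $45,000.00 × (0.107/12) / 0.525589
PMT = $763.43 per month

PMT = PV × r / (1-(1+r)^(-n)) = $763.43/month


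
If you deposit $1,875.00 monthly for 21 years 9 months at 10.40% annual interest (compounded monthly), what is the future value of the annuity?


Future value of an ordinary annuity: FV = PMT × ((1 + r)^n − 1) / r
Monthly rate r = 0.104/12 ≈ 0.00866667, n = 261
FV = $1,875.00 × ((1 + 0.104/12)^261 − 1) / (0.104/12)
FV = $1,875.00 × 981.824753
FV = $1,840,921.41

FV = PMT × ((1+r)^n - 1)/r = $1,840,921.41


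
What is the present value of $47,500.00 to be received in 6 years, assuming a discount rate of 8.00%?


Present value formula: PV = FV / (1 + r)^t
PV = $47,500.00 / (1 + 0.08)^6
PV = $47,500.00 / 1.586874
PV = $29,933.06

PV = FV / (1 + r)^t = $29,933.06


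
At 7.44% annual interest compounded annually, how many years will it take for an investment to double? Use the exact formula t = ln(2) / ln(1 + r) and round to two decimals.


Doubling condition: (1 + r)^t = 2
Take ln of both sides: t × ln(1 + r) = ln(2)
t = ln(2) / ln(1 + r)
t = 0.693147 / 0.071762
t = 9.66

t = ln(2) / ln(1 + r) = 9.66 years


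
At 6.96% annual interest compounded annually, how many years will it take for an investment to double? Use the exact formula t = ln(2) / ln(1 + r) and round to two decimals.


Doubling condition: (1 + r)^t = 2
Take ln of both sides: t × ln(1 + r) = ln(2)
t = ln(2) / ln(1 + r)
t = 0.693147 / 0.067285
t = 10.30

t = ln(2) / ln(1 + r) = 10.30 years


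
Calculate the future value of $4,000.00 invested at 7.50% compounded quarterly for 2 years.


Compound interest formula: A = P(1 + r/n)^(nt)
A = $4,000.00 × (1 + 0.075/4)^(4 × 2)
Growth factor: (1 + 0.075/4)^8 = 1.160222
A = $4,000.00 × 1.160222
A = $4,640.89

A = P(1 + r/n)^(nt) = $4,640.89


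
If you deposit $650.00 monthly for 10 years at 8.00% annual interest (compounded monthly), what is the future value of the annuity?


Future value of an ordinary annuity: FV = PMT × ((1 + r)^n − 1) / r
Monthly rate r = 0.08/12 ≈ 0.00666667, n = 120
FV = $650.00 × ((1 + 0.08/12)^120 − 1) / (0.08/12)
FV = $650.00 × 182.946035
FV = $118,914.92

FV = PMT × ((1+r)^n - 1)/r = $118,914.92


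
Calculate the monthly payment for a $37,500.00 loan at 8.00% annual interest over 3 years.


Loan payment formula: PMT = PV × r / (1 − (1 + r)^(−n))
Monthly rate r = 0.08/12 ≈ 0.00666667, n = 36 months
Denominator: 1 − (1 + 0.08/12)^(−36) = 0.2127454
PMT = $37,500.00 × (0.08/12) / 0.2127454
PMT = $1,175.11 per month

PMT = PV × r / (1-(1+r)^(-n)) = $1,175.11/month


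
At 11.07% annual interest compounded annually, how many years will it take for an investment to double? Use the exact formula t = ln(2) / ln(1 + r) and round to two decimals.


Doubling condition: (1 + r)^t = 2
Take ln of both sides: t × ln(1 + r) = ln(2)
t = ln(2) / ln(1 + r)
t = 0.693147 / 0.104990
t = 6.60

t = ln(2) / ln(1 + r) = 6.60 years


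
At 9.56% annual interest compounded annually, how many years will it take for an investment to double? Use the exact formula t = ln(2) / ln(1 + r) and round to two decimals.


Doubling condition: (1 + r)^t = 2
Take ln of both sides: t × ln(1 + r) = ln(2)
t = ln(2) / ln(1 + r)
t = 0.693147 / 0.091302
t = 7.59

t = ln(2) / ln(1 + r) = 7.59 years


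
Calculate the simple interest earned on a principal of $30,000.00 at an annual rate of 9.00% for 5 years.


Simple interest formula: I = P × r × t
I = $30,000.00 × 0.09 × 5
I = $13,500.00

I = P × r × t = $13,500.00


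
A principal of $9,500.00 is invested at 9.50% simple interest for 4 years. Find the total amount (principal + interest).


Total amount formula: A = P(1 + rt) = P + P·r·t
Interest: I = P × r × t = $9,500.00 × 0.095 × 4 = $3,610.00
A = P + I = $9,500.00 + $3,610.00 = $13,110.00

A = P + I = P(1 + rt) = $13,110.00


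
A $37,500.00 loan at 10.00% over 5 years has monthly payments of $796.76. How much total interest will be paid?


Total paid over the life of the loan = PMT × n.
Total paid = $796.76 × 60 = $47,805.60
Total interest = total paid − principal = $47,805.60 − $37,500.00 = $10,305.60

Total interest = (PMT × n) - PV = $10,305.60


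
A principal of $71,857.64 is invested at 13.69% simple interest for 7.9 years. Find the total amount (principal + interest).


Total amount formula: A = P(1 + rt) = P + P·r·t
Interest: I = P × r × t = $71,857.64 × 0.1369 × 7.9 = $77,714.76
A = P + I = $71,857.64 + $77,714.76 = $149,572.40

A = P + I = P(1 + rt) = $149,572.40


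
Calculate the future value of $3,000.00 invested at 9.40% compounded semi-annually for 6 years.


Compound interest formula: A = P(1 + r/n)^(nt)
A = $3,000.00 × (1 + 0.094/2)^(2 × 6)
Growth factor: (1 + 0.094/2)^12 = 1.735243
A = $3,000.00 × 1.735243
A = $5,205.73

A = P(1 + r/n)^(nt) = $5,205.73


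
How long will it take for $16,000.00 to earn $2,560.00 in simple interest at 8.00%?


Rearrange the simple interest formula for t:
I = P × r × t  ⇒  t = I / (P × r)
t = $2,560.00 / ($16,000.00 × 0.08)
t = 2

t = I/(P×r) = 2 years


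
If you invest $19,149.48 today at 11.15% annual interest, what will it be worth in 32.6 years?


Future value formula: FV = PV × (1 + r)^t
FV = $19,149.48 × (1 + 0.1115)^32.6
FV = $19,149.48 × 31.379688
FV = $600,904.71

FV = PV × (1 + r)^t = $600,904.71


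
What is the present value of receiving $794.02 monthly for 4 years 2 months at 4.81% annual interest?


Present value of an ordinary annuity: PV = PMT × (1 − (1 + r)^(−n)) / r
Monthly rate r = 0.0481/12 ≈ 0.00400833, n = 50
PV = $794.02 × (1 − (1 + 0.0481/12)^(−50)) / (0.0481/12)
PV = $794.02 × 45.226379
PV = $35,910.65

PV = PMT × (1-(1+r)^(-n))/r = $35,910.65


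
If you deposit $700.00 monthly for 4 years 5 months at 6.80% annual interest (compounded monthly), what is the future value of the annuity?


Future value of an ordinary annuity: FV = PMT × ((1 + r)^n − 1) / r
Monthly rate r = 0.068/12 ≈ 0.00566667, n = 53
FV = $700.00 × ((1 + 0.068/12)^53 − 1) / (0.068/12)
FV = $700.00 × 61.617283
FV = $43,132.10

FV = PMT × ((1+r)^n - 1)/r = $43,132.10


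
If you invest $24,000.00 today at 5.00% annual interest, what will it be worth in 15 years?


Future value formula: FV = PV × (1 + r)^t
FV = $24,000.00 × (1 + 0.05)^15
FV = $24,000.00 × 2.0789282
FV = $49,894.28

FV = PV × (1 + r)^t = $49,894.28


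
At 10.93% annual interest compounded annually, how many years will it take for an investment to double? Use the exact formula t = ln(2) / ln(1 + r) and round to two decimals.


Doubling condition: (1 + r)^t = 2
Take ln of both sides: t × ln(1 + r) = ln(2)
t = ln(2) / ln(1 + r)
t = 0.693147 / 0.103729
t = 6.68

t = ln(2) / ln(1 + r) = 6.68 years


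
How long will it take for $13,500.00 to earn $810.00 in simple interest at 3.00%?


Rearrange the simple interest formula for t:
I = P × r × t  ⇒  t = I / (P × r)
t = $810.00 / ($13,500.00 × 0.03)
t = 2

t = I/(P×r) = 2 years


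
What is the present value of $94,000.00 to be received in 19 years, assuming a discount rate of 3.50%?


Present value formula: PV = FV / (1 + r)^t
PV = $94,000.00 / (1 + 0.035)^19
PV = $94,000.00 / 1.92250132
PV = $48,894.63

PV = FV / (1 + r)^t = $48,894.63


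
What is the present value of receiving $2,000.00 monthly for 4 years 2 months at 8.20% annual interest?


Present value of an ordinary annuity: PV = PMT × (1 − (1 + r)^(−n)) / r
Monthly rate r = 0.082/12 ≈ 0.00683333, n = 50
PV = $2,000.00 × (1 − (1 + 0.082/12)^(−50)) / (0.082/12)
PV = $2,000.00 × 42.232499
PV = $84,465.00

PV = PMT × (1-(1+r)^(-n))/r = $84,465.00


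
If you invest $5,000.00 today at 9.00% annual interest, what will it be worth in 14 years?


Future value formula: FV = PV × (1 + r)^t
FV = $5,000.00 × (1 + 0.09)^14
FV = $5,000.00 × 3.34172703
FV = $16,708.64

FV = PV × (1 + r)^t = $16,708.64


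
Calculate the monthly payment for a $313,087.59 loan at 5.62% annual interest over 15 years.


Loan payment formula: PMT = PV × r / (1 − (1 + r)^(−n))
Monthly rate r = 0.0562/12 ≈ 0.00468333, n = 180 months
Denominator: 1 − (1 + 0.0562/12)^(−180) = 0.568735
PMT = $313,087.59 × (0.0562/12) / 0.568735
PMT = $2,578.17 per month

PMT = PV × r / (1-(1+r)^(-n)) = $2,578.17/month


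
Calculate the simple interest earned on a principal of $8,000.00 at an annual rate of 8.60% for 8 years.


Simple interest formula: I = P × r × t
I = $8,000.00 × 0.086 × 8
I = $5,504.00

I = P × r × t = $5,504.00


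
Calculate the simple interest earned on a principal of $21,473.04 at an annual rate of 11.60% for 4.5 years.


Simple interest formula: I = P × r × t
I = $21,473.04 × 0.116 × 4.5
I = $11,208.93

I = P × r × t = $11,208.93


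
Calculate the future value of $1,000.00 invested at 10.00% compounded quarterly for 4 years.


Compound interest formula: A = P(1 + r/n)^(nt)
A = $1,000.00 × (1 + 0.1/4)^(4 × 4)
Growth factor: (1 + 0.1/4)^16 = 1.484506
A = $1,000.00 × 1.484506
A = $1,484.51

A = P(1 + r/n)^(nt) = $1,484.51


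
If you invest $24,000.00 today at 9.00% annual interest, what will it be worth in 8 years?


Future value formula: FV = PV × (1 + r)^t
FV = $24,000.00 × (1 + 0.09)^8
FV = $24,000.00 × 1.9925626
FV = $47,821.50

FV = PV × (1 + r)^t = $47,821.50


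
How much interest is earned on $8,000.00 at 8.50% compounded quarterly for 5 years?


Compound interest earned = final amount − principal.
A = P(1 + r/n)^(nt) = $8,000.00 × (1 + 0.085/4)^(4 × 5) = $12,182.36
Interest = A − P = $12,182.36 − $8,000.00 = $4,182.36

Interest = A - P = $4,182.36


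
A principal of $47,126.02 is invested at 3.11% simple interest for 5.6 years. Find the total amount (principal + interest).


Total amount formula: A = P(1 + rt) = P + P·r·t
Interest: I = P × r × t = $47,126.02 × 0.0311 × 5.6 = $8,207.47
A = P + I = $47,126.02 + $8,207.47 = $55,333.49

A = P + I = P(1 + rt) = $55,333.49


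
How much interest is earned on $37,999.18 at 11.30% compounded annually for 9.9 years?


Compound interest earned = final amount − principal.
A = P(1 + r/n)^(nt) = $37,999.18 × (1 + 0.113/1)^(1 × 9.9) = $109,667.10
Interest = A − P = $109,667.10 − $37,999.18 = $71,667.92

Interest = A - P = $71,667.92


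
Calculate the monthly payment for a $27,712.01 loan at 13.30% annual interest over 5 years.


Loan payment formula: PMT = PV × r / (1 − (1 + r)^(−n))
Monthly rate r = 0.133/12 ≈ 0.01108333, n = 60 months
Denominator: 1 − (1 + 0.133/12)^(−60) = 0.483842
PMT = $27,712.01 × (0.133/12) / 0.483842
PMT = $634.80 per month

PMT = PV × r / (1-(1+r)^(-n)) = $634.80/month


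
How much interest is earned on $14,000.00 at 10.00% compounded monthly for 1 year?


Compound interest earned = final amount − principal.
A = P(1 + r/n)^(nt) = $14,000.00 × (1 + 0.1/12)^(12 × 1) = $15,465.98
Interest = A − P = $15,465.98 − $14,000.00 = $1,465.98

Interest = A - P = $1,465.98


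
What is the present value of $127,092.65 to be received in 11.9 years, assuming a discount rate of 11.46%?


Present value formula: PV = FV / (1 + r)^t
PV = $127,092.65 / (1 + 0.1146)^11.9
PV = $127,092.65 / 3.636776
PV = $34,946.52

PV = FV / (1 + r)^t = $34,946.52


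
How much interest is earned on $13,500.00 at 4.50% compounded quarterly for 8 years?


Compound interest earned = final amount − principal.
A = P(1 + r/n)^(nt) = $13,500.00 × (1 + 0.045/4)^(4 × 8) = $19,311.09
Interest = A − P = $19,311.09 − $13,500.00 = $5,811.09

Interest = A - P = $5,811.09


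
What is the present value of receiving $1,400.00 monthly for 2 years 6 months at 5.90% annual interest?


Present value of an ordinary annuity: PV = PMT × (1 − (1 + r)^(−n)) / r
Monthly rate r = 0.059/12 ≈ 0.00491667, n = 30
PV = $1,400.00 × (1 − (1 + 0.059/12)^(−30)) / (0.059/12)
PV = $1,400.00 × 27.828946
PV = $38,960.52

PV = PMT × (1-(1+r)^(-n))/r = $38,960.52


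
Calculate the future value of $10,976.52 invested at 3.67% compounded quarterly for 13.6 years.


Compound interest formula: A = P(1 + r/n)^(nt)
A = $10,976.52 × (1 + 0.0367/4)^(4 × 13.6)
Growth factor: (1 + 0.0367/4)^54.4 = 1.643526
A = $10,976.52 × 1.643526
A = $18,040.20

A = P(1 + r/n)^(nt) = $18,040.20


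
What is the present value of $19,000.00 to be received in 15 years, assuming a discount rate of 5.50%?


Present value formula: PV = FV / (1 + r)^t
PV = $19,000.00 / (1 + 0.055)^15
PV = $19,000.00 / 2.232476
PV = $8,510.73

PV = FV / (1 + r)^t = $8,510.73


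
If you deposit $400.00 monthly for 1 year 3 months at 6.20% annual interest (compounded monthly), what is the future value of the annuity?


Future value of an ordinary annuity: FV = PMT × ((1 + r)^n − 1) / r
Monthly rate r = 0.062/12 ≈ 0.00516667, n = 15
FV = $400.00 × ((1 + 0.062/12)^15 − 1) / (0.062/12)
FV = $400.00 × 15.554836
FV = $6,221.93

FV = PMT × ((1+r)^n - 1)/r = $6,221.93


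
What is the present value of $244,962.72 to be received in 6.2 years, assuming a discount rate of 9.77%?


Present value formula: PV = FV / (1 + r)^t
PV = $244,962.72 / (1 + 0.0977)^6.2
PV = $244,962.72 / 1.7823735
PV = $137,436.24

PV = FV / (1 + r)^t = $137,436.24


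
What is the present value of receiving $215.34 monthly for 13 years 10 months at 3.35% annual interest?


Present value of an ordinary annuity: PV = PMT × (1 − (1 + r)^(−n)) / r
Monthly rate r = 0.0335/12 ≈ 0.00279167, n = 166
PV = $215.34 × (1 − (1 + 0.0335/12)^(−166)) / (0.0335/12)
PV = $215.34 × 132.703247
PV = $28,576.32

PV = PMT × (1-(1+r)^(-n))/r = $28,576.32


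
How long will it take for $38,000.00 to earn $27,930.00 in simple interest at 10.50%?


Rearrange the simple interest formula for t:
I = P × r × t  ⇒  t = I / (P × r)
t = $27,930.00 / ($38,000.00 × 0.105)
t = 7

t = I/(P×r) = 7 years


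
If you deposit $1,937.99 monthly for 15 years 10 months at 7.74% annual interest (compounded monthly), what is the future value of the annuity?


Future value of an ordinary annuity: FV = PMT × ((1 + r)^n − 1) / r
Monthly rate r = 0.0774/12 = 0.00645, n = 190
FV = $1,937.99 × ((1 + 0.0774/12)^190 − 1) / (0.0774/12)
FV = $1,937.99 × 370.928951
FV = $718,856.60

FV = PMT × ((1+r)^n - 1)/r = $718,856.60


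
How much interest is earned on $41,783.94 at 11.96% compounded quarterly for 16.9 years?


Compound interest earned = final amount − principal.
A = P(1 + r/n)^(nt) = $41,783.94 × (1 + 0.1196/4)^(4 × 16.9) = $306,164.84
Interest = A − P = $306,164.84 − $41,783.94 = $264,380.90

Interest = A - P = $264,380.90


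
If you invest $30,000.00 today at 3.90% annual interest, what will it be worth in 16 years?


Future value formula: FV = PV × (1 + r)^t
FV = $30,000.00 × (1 + 0.039)^16
FV = $30,000.00 × 1.844373
FV = $55,331.19

FV = PV × (1 + r)^t = $55,331.19


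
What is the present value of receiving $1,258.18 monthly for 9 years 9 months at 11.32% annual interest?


Present value of an ordinary annuity: PV = PMT × (1 − (1 + r)^(−n)) / r
Monthly rate r = 0.1132/12 ≈ 0.00943333, n = 117
PV = $1,258.18 × (1 − (1 + 0.1132/12)^(−117)) / (0.1132/12)
PV = $1,258.18 × 70.668354
PV = $88,913.51

PV = PMT × (1-(1+r)^(-n))/r = $88,913.51


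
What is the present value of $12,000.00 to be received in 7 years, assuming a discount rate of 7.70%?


Present value formula: PV = FV / (1 + r)^t
PV = $12,000.00 / (1 + 0.077)^7
PV = $12,000.00 / 1.680776
PV = $7,139.56

PV = FV / (1 + r)^t = $7,139.56


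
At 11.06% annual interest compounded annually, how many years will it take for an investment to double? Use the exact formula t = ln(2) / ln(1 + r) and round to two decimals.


Doubling condition: (1 + r)^t = 2
Take ln of both sides: t × ln(1 + r) = ln(2)
t = ln(2) / ln(1 + r)
t = 0.693147 / 0.104900
t = 6.61

t = ln(2) / ln(1 + r) = 6.61 years


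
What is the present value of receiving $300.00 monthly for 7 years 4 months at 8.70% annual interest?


Present value of an ordinary annuity: PV = PMT × (1 − (1 + r)^(−n)) / r
Monthly rate r = 0.087/12 = 0.00725, n = 88
PV = $300.00 × (1 − (1 + 0.087/12)^(−88)) / (0.087/12)
PV = $300.00 × 64.887513
PV = $19,466.25

PV = PMT × (1-(1+r)^(-n))/r = $19,466.25


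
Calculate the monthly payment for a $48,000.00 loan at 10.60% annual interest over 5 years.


Loan payment formula: PMT = PV × r / (1 − (1 + r)^(−n))
Monthly rate r = 0.106/12 ≈ 0.00883333, n = 60 months
Denominator: 1 − (1 + 0.106/12)^(−60) = 0.410024
PMT = $48,000.00 × (0.106/12) / 0.410024
PMT = $1,034.09 per month

PMT = PV × r / (1-(1+r)^(-n)) = $1,034.09/month


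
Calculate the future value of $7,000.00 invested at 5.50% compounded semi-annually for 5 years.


Compound interest formula: A = P(1 + r/n)^(nt)
A = $7,000.00 × (1 + 0.055/2)^(2 × 5)
Growth factor: (1 + 0.055/2)^10 = 1.311651
A = $7,000.00 × 1.311651
A = $9,181.56

A = P(1 + r/n)^(nt) = $9,181.56


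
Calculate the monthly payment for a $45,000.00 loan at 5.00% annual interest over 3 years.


Loan payment formula: PMT = PV × r / (1 − (1 + r)^(−n))
Monthly rate r = 0.05/12 ≈ 0.00416667, n = 36 months
Denominator: 1 − (1 + 0.05/12)^(−36) = 0.139024
PMT = $45,000.00 × (0.05/12) / 0.139024
PMT = $1,348.69 per month

PMT = PV × r / (1-(1+r)^(-n)) = $1,348.69/month


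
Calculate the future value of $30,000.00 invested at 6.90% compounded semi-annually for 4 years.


Compound interest formula: A = P(1 + r/n)^(nt)
A = $30,000.00 × (1 + 0.069/2)^(2 × 4)
Growth factor: (1 + 0.069/2)^8 = 1.31172852
A = $30,000.00 × 1.31172852
A = $39,351.86

A = P(1 + r/n)^(nt) = $39,351.86


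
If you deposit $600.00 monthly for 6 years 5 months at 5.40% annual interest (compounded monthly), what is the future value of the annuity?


Future value of an ordinary annuity: FV = PMT × ((1 + r)^n − 1) / r
Monthly rate r = 0.054/12 = 0.0045, n = 77
FV = $600.00 × ((1 + 0.054/12)^77 − 1) / (0.054/12)
FV = $600.00 × 91.780165
FV = $55,068.10

FV = PMT × ((1+r)^n - 1)/r = $55,068.10


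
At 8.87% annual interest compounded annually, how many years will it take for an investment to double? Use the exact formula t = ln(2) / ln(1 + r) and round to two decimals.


Doubling condition: (1 + r)^t = 2
Take ln of both sides: t × ln(1 + r) = ln(2)
t = ln(2) / ln(1 + r)
t = 0.693147 / 0.084984
t = 8.16

t = ln(2) / ln(1 + r) = 8.16 years


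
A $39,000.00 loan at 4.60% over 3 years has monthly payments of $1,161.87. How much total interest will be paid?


Total paid over the life of the loan = PMT × n.
Total paid = $1,161.87 × 36 = $41,827.32
Total interest = total paid − principal = $41,827.32 − $39,000.00 = $2,827.32

Total interest = (PMT × n) - PV = $2,827.32


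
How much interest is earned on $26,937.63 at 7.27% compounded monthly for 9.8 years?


Compound interest earned = final amount − principal.
A = P(1 + r/n)^(nt) = $26,937.63 × (1 + 0.0727/12)^(12 × 9.8) = $54,807.92
Interest = A − P = $54,807.92 − $26,937.63 = $27,870.29

Interest = A - P = $27,870.29


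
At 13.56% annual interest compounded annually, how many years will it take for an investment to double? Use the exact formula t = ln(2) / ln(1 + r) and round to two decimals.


Doubling condition: (1 + r)^t = 2
Take ln of both sides: t × ln(1 + r) = ln(2)
t = ln(2) / ln(1 + r)
t = 0.693147 / 0.127161
t = 5.45

t = ln(2) / ln(1 + r) = 5.45 years


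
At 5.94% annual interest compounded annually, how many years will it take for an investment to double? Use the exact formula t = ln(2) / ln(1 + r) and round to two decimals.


Doubling condition: (1 + r)^t = 2
Take ln of both sides: t × ln(1 + r) = ln(2)
t = ln(2) / ln(1 + r)
t = 0.693147 / 0.057703
t = 12.01

t = ln(2) / ln(1 + r) = 12.01 years
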